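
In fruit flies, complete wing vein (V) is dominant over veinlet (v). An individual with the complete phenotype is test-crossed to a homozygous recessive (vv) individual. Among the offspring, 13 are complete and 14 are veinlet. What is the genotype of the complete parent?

Test cross: ? × vv
Offspring: 13 complete, 14 veinlet — approximately 1:1.
A 1:1 ratio in a test cross indicates the unknown parent is heterozygous (Vv).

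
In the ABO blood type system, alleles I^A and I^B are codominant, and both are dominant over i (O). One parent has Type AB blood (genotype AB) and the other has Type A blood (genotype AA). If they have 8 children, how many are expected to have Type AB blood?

Cross: AB × AA
Possible offspring genotypes: 2 AA, 2 AB
Blood type counts: 2 Type A, 2 Type AB
Probability of Type AB: 2/4 = 1/2
Expected count = 1/2 × 8 = 4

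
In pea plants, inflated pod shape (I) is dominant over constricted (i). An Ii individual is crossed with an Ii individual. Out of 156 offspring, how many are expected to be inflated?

Punnett square for Ii × Ii:
Offspring genotypes: 1 II, 2 Ii, 1 ii
inflated: 3, constricted: 1
inflated: 3 out of 4 → fraction 3/4
Expected count = 3/4 × 156 = 117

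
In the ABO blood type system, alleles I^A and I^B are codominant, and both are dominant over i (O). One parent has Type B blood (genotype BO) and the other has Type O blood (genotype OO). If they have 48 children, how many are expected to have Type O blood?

Cross: BO × OO
Possible offspring genotypes: 2 BO, 2 OO
Blood type counts: 2 Type B, 2 Type O
Probability of Type O: 2/4 = 1/2
Expected count = 1/2 × 48 = 24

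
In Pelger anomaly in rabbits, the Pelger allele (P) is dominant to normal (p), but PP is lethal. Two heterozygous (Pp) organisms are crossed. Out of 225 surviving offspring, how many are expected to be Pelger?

Cross: Pp × Pp
Punnett square offspring (before lethality): 1 PP, 2 Pp, 1 pp
The PP genotype is lethal (embryos die); surviving offspring: 2 Pp, 1 pp
Pelger: 2 out of 3 → fraction 2/3
Expected count = 2/3 × 225 = 150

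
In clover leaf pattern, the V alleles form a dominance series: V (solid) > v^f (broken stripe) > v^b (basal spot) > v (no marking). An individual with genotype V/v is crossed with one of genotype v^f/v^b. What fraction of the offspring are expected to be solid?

Cross: V/v × v^f/v^b
Allele dominance: V > v^f > v^b > v
Offspring genotypes: 1 V/v^f, 1 V/v^b, 1 v^f/v, 1 v^b/v
Phenotype counts: 2 solid, 1 broken stripe, 1 basal spot
solid: 2 out of 4
Probability: 2/4 = 1/2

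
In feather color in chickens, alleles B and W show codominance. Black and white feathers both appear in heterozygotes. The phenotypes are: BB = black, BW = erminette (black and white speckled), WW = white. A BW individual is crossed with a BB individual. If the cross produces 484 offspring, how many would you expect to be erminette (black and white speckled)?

Punnett square for BW × BB:
Offspring genotypes: 2 BB, 2 BW
Phenotype counts: 2 black, 2 erminette (black and white speckled)
erminette (black and white speckled): 2 out of 4 → fraction 1/2
Expected count = 1/2 × 484 = 242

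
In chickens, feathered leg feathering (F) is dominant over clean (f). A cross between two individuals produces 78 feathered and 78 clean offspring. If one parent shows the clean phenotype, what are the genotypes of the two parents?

Observed offspring: 78 feathered, 78 clean
The observed ratio simplifies to 1:1. One parent shows clean, so its genotype must be ff. A 1:1 offspring split requires the other parent to be heterozygous (Ff).
Parent genotypes: ff × Ff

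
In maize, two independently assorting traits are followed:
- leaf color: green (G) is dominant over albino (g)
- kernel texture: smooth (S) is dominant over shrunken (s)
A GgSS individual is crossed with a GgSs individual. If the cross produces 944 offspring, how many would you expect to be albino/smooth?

Dihybrid cross GgSS × GgSs — consider each gene separately:
leaf color: Gg × Gg → 1 GG, 2 Gg, 1 gg → 3 G_ : 1 gg (out of 4)
kernel texture: SS × Ss → 2 SS, 2 Ss → 4 S_ (out of 4)
Combine (counts out of 4 × 4 = 16): green/smooth (G_S_) = 3×4 = 12; albino/smooth (ggS_) = 1×4 = 4
Phenotype counts (out of 16): 12 green/smooth, 4 albino/smooth
albino/smooth: 4 out of 16 → fraction 1/4
Expected count = 1/4 × 944 = 236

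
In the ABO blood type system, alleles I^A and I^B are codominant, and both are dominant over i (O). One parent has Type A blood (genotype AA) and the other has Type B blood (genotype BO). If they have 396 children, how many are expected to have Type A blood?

Cross: AA × BO
Possible offspring genotypes: 2 AB, 2 AO
Blood type counts: 2 Type AB, 2 Type A
Probability of Type A: 2/4 = 1/2
Expected count = 1/2 × 396 = 198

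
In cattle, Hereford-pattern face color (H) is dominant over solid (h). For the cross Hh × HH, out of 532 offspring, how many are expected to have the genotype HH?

Punnett square for Hh × HH:
Offspring genotypes: 2 HH, 2 Hh
Total offspring: 4
Count with target: 2
Probability: 2/4 = 1/2
Expected count = 1/2 × 532 = 266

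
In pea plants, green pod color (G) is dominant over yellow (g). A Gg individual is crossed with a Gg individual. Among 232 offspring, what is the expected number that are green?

Punnett square for Gg × Gg:
Offspring genotypes: 1 GG, 2 Gg, 1 gg
green: 3, yellow: 1
green: 3 out of 4 → fraction 3/4
Expected count = 3/4 × 232 = 174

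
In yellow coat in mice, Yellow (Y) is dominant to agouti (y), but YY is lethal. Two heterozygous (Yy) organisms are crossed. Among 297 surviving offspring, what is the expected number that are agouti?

Cross: Yy × Yy
Punnett square offspring (before lethality): 1 YY, 2 Yy, 1 yy
The YY genotype is lethal (embryos die); surviving offspring: 2 Yy, 1 yy
agouti: 1 out of 3 → fraction 1/3
Expected count = 1/3 × 297 = 99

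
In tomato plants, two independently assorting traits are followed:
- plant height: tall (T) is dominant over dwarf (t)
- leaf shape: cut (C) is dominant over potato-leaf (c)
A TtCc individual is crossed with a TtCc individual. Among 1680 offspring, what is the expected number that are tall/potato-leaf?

Dihybrid cross TtCc × TtCc — consider each gene separately:
plant height: Tt × Tt → 1 TT, 2 Tt, 1 tt → 3 T_ : 1 tt (out of 4)
leaf shape: Cc × Cc → 1 CC, 2 Cc, 1 cc → 3 C_ : 1 cc (out of 4)
Combine (counts out of 4 × 4 = 16): tall/cut (T_C_) = 3×3 = 9; tall/potato-leaf (T_cc) = 3×1 = 3; dwarf/cut (ttC_) = 1×3 = 3; dwarf/potato-leaf (ttcc) = 1×1 = 1
Phenotype counts (out of 16): 9 tall/cut, 3 tall/potato-leaf, 3 dwarf/cut, 1 dwarf/potato-leaf
tall/potato-leaf: 3 out of 16 → fraction 3/16
Expected count = 3/16 × 1680 = 315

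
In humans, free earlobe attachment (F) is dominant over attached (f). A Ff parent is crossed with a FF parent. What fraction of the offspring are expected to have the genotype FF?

Punnett square for Ff × FF:
Offspring genotypes: 2 FF, 2 Ff
Total offspring: 4
Count with target: 2
Probability: 2/4 = 1/2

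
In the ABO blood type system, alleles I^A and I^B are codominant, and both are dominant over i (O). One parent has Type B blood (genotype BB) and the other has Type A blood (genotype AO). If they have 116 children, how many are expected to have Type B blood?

Cross: BB × AO
Possible offspring genotypes: 2 AB, 2 BO
Blood type counts: 2 Type AB, 2 Type B
Probability of Type B: 2/4 = 1/2
Expected count = 1/2 × 116 = 58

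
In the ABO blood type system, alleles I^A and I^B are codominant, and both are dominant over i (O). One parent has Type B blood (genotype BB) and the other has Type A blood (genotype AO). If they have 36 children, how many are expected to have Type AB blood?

Cross: BB × AO
Possible offspring genotypes: 2 AB, 2 BO
Blood type counts: 2 Type AB, 2 Type B
Probability of Type AB: 2/4 = 1/2
Expected count = 1/2 × 36 = 18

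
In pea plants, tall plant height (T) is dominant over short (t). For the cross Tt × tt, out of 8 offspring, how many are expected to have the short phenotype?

Punnett square for Tt × tt:
Offspring genotypes: 2 Tt, 2 tt
Total offspring: 4
Count with target: 2
Probability: 2/4 = 1/2
Expected count = 1/2 × 8 = 4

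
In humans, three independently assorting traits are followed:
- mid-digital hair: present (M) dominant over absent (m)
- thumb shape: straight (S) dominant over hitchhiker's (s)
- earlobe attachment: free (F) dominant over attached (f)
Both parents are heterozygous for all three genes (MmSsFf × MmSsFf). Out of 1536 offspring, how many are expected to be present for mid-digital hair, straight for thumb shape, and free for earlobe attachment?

Trihybrid cross: MmSsFf × MmSsFf
Each trait segregates independently with a 3:1 phenotypic ratio, so each gene contributes 3/4 (dominant) or 1/4 (recessive).
Target: present (mid-digital hair), straight (thumb shape), free (earlobe attachment)
Probability = product of independent per-trait probabilities
= 3/4 × 3/4 × 3/4 = 27/64
Expected count = 27/64 × 1536 = 648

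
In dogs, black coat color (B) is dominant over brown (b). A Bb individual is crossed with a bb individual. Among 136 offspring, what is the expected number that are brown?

Punnett square for Bb × bb:
Offspring genotypes: 2 Bb, 2 bb
black: 2, brown: 2
brown: 2 out of 4 → fraction 1/2
Expected count = 1/2 × 136 = 68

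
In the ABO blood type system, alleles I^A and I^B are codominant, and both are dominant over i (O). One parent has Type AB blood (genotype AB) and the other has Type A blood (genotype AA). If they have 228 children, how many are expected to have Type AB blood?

Cross: AB × AA
Possible offspring genotypes: 2 AA, 2 AB
Blood type counts: 2 Type A, 2 Type AB
Probability of Type AB: 2/4 = 1/2
Expected count = 1/2 × 228 = 114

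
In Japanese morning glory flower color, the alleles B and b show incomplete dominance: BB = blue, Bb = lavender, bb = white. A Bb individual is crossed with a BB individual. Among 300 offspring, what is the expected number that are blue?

Punnett square for Bb × BB:
Offspring genotypes: 2 BB, 2 Bb
Phenotype counts: 2 blue, 2 lavender
blue: 2 out of 4 → fraction 1/2
Expected count = 1/2 × 300 = 150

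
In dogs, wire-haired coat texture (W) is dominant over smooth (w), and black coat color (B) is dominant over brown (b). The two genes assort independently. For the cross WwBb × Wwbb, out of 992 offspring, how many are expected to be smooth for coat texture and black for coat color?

Dihybrid cross WwBb × Wwbb — consider each gene separately:
coat texture: Ww × Ww → 1 WW, 2 Ww, 1 ww → 3 W_ : 1 ww (out of 4)
coat color: Bb × bb → 2 Bb, 2 bb → 2 B_ : 2 bb (out of 4)
Looking for: smooth (ww) and black (B_)
P(smooth) = 1/4, P(black) = 2/4
P(both) = 1/4 × 2/4 = 2/16 = 1/8
Expected count = 1/8 × 992 = 124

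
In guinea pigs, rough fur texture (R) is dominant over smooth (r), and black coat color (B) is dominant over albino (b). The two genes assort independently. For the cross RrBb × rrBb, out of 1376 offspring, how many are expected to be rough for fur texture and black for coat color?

Dihybrid cross RrBb × rrBb — consider each gene separately:
fur texture: Rr × rr → 2 Rr, 2 rr → 2 R_ : 2 rr (out of 4)
coat color: Bb × Bb → 1 BB, 2 Bb, 1 bb → 3 B_ : 1 bb (out of 4)
Looking for: rough (R_) and black (B_)
P(rough) = 2/4, P(black) = 3/4
P(both) = 2/4 × 3/4 = 6/16 = 3/8
Expected count = 3/8 × 1376 = 516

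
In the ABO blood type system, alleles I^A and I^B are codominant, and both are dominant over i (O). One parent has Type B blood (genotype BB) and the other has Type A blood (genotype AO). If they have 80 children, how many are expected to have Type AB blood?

Cross: BB × AO
Possible offspring genotypes: 2 AB, 2 BO
Blood type counts: 2 Type AB, 2 Type B
Probability of Type AB: 2/4 = 1/2
Expected count = 1/2 × 80 = 40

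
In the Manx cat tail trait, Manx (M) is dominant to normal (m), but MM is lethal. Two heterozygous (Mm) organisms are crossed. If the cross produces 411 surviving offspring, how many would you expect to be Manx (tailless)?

Cross: Mm × Mm
Punnett square offspring (before lethality): 1 MM, 2 Mm, 1 mm
The MM genotype is lethal (embryos die); surviving offspring: 2 Mm, 1 mm
Manx (tailless): 2 out of 3 → fraction 2/3
Expected count = 2/3 × 411 = 274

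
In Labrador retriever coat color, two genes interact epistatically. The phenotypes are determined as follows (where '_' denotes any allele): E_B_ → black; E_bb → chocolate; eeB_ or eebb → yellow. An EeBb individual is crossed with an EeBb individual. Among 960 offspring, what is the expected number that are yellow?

Cross: EeBb × EeBb — consider each gene separately:
E gene: Ee × Ee → 1 EE, 2 Ee, 1 ee → 3 E_ : 1 ee (out of 4)
B gene: Bb × Bb → 1 BB, 2 Bb, 1 bb → 3 B_ : 1 bb (out of 4)
Genotype classes (out of 4 × 4 = 16): E_B_ = 3×3 = 9; E_bb = 3×1 = 3; eeB_ = 1×3 = 3; eebb = 1×1 = 1
Apply the phenotype rules: E_B_ (9) → black; E_bb (3) → chocolate; eeB_ (3) + eebb (1) → yellow
Phenotype counts (out of 16): 9 black, 3 chocolate, 4 yellow
yellow: 4 out of 16 → fraction 1/4
Expected count = 1/4 × 960 = 240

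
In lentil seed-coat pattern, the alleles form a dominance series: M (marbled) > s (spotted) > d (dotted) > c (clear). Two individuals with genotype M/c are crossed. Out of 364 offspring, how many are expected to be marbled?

Cross: M/c × M/c
Allele dominance: M > s > d > c
Offspring genotypes: 1 M/M, 2 M/c, 1 c/c
Phenotype counts: 3 marbled, 1 clear
marbled: 3 out of 4 → fraction 3/4
Expected count = 3/4 × 364 = 273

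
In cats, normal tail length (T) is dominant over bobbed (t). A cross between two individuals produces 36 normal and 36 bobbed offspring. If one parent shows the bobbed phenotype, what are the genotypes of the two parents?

Observed offspring: 36 normal, 36 bobbed
The observed ratio simplifies to 1:1. One parent shows bobbed, so its genotype must be tt. A 1:1 offspring split requires the other parent to be heterozygous (Tt).
Parent genotypes: tt × Tt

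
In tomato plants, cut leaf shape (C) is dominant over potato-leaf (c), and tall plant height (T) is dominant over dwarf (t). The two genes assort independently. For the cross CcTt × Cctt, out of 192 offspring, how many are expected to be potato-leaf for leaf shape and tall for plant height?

Dihybrid cross CcTt × Cctt — consider each gene separately:
leaf shape: Cc × Cc → 1 CC, 2 Cc, 1 cc → 3 C_ : 1 cc (out of 4)
plant height: Tt × tt → 2 Tt, 2 tt → 2 T_ : 2 tt (out of 4)
Looking for: potato-leaf (cc) and tall (T_)
P(potato-leaf) = 1/4, P(tall) = 2/4
P(both) = 1/4 × 2/4 = 2/16 = 1/8
Expected count = 1/8 × 192 = 24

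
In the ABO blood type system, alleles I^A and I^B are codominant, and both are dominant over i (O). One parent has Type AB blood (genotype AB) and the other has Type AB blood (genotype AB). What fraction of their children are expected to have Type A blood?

Cross: AB × AB
Possible offspring genotypes: 1 AA, 2 AB, 1 BB
Blood type counts: 1 Type A, 2 Type AB, 1 Type B
Probability of Type A: 1/4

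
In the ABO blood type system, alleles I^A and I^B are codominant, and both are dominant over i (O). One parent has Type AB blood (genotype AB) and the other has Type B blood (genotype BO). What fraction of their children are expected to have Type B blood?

Cross: AB × BO
Possible offspring genotypes: 1 AB, 1 AO, 1 BB, 1 BO
Blood type counts: 1 Type AB, 1 Type A, 2 Type B
Probability of Type B: 2/4 = 1/2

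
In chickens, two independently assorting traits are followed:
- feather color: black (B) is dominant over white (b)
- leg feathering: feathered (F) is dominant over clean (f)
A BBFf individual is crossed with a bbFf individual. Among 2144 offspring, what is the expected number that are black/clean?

Dihybrid cross BBFf × bbFf — consider each gene separately:
feather color: BB × bb → 4 Bb → 4 B_ (out of 4)
leg feathering: Ff × Ff → 1 FF, 2 Ff, 1 ff → 3 F_ : 1 ff (out of 4)
Combine (counts out of 4 × 4 = 16): black/feathered (B_F_) = 4×3 = 12; black/clean (B_ff) = 4×1 = 4
Phenotype counts (out of 16): 12 black/feathered, 4 black/clean
black/clean: 4 out of 16 → fraction 1/4
Expected count = 1/4 × 2144 = 536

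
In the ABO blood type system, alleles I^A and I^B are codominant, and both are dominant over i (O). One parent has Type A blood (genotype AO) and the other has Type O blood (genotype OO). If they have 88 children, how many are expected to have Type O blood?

Cross: AO × OO
Possible offspring genotypes: 2 AO, 2 OO
Blood type counts: 2 Type A, 2 Type O
Probability of Type O: 2/4 = 1/2
Expected count = 1/2 × 88 = 44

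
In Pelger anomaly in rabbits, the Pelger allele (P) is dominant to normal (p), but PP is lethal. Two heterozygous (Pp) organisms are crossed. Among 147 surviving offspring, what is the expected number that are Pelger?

Cross: Pp × Pp
Punnett square offspring (before lethality): 1 PP, 2 Pp, 1 pp
The PP genotype is lethal (embryos die); surviving offspring: 2 Pp, 1 pp
Pelger: 2 out of 3 → fraction 2/3
Expected count = 2/3 × 147 = 98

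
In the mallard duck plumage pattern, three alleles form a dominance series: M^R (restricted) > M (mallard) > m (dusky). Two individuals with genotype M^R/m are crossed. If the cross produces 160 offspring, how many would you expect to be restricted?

Cross: M^R/m × M^R/m
Allele dominance: M^R > M > m
Offspring genotypes: 1 M^R/M^R, 2 M^R/m, 1 m/m
Phenotype counts: 3 restricted, 1 dusky
restricted: 3 out of 4 → fraction 3/4
Expected count = 3/4 × 160 = 120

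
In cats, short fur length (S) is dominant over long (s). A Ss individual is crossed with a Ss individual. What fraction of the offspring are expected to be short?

Punnett square for Ss × Ss:
Offspring genotypes: 1 SS, 2 Ss, 1 ss
short: 3, long: 1
short: 3 out of 4
Probability: 3/4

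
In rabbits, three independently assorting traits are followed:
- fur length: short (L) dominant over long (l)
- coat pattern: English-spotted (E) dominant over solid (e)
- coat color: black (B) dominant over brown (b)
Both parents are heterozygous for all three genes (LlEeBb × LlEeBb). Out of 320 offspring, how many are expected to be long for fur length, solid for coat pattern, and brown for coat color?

Trihybrid cross: LlEeBb × LlEeBb
Each trait segregates independently with a 3:1 phenotypic ratio, so each gene contributes 3/4 (dominant) or 1/4 (recessive).
Target: long (fur length), solid (coat pattern), brown (coat color)
Probability = product of independent per-trait probabilities
= 1/4 × 1/4 × 1/4 = 1/64
Expected count = 1/64 × 320 = 5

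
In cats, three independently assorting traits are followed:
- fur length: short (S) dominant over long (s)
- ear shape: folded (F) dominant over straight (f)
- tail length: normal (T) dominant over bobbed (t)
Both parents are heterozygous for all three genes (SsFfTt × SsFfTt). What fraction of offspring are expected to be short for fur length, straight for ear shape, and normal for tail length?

Trihybrid cross: SsFfTt × SsFfTt
Each trait segregates independently with a 3:1 phenotypic ratio, so each gene contributes 3/4 (dominant) or 1/4 (recessive).
Target: short (fur length), straight (ear shape), normal (tail length)
Probability = product of independent per-trait probabilities
= 3/4 × 1/4 × 3/4 = 9/64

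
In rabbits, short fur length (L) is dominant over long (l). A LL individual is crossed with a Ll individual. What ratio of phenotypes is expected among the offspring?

Punnett square for LL × Ll:
Offspring genotypes: 2 LL, 2 Ll
short: 4, long: 0
Ratio: all short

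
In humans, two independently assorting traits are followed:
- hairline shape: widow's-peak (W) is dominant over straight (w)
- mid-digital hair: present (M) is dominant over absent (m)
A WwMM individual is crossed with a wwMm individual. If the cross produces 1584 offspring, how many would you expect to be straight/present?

Dihybrid cross WwMM × wwMm — consider each gene separately:
hairline shape: Ww × ww → 2 Ww, 2 ww → 2 W_ : 2 ww (out of 4)
mid-digital hair: MM × Mm → 2 MM, 2 Mm → 4 M_ (out of 4)
Combine (counts out of 4 × 4 = 16): widow's-peak/present (W_M_) = 2×4 = 8; straight/present (wwM_) = 2×4 = 8
Phenotype counts (out of 16): 8 widow's-peak/present, 8 straight/present
straight/present: 8 out of 16 → fraction 1/2
Expected count = 1/2 × 1584 = 792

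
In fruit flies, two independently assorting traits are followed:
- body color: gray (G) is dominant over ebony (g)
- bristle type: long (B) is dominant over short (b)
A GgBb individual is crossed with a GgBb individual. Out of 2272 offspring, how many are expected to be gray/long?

Dihybrid cross GgBb × GgBb — consider each gene separately:
body color: Gg × Gg → 1 GG, 2 Gg, 1 gg → 3 G_ : 1 gg (out of 4)
bristle type: Bb × Bb → 1 BB, 2 Bb, 1 bb → 3 B_ : 1 bb (out of 4)
Combine (counts out of 4 × 4 = 16): gray/long (G_B_) = 3×3 = 9; gray/short (G_bb) = 3×1 = 3; ebony/long (ggB_) = 1×3 = 3; ebony/short (ggbb) = 1×1 = 1
Phenotype counts (out of 16): 9 gray/long, 3 gray/short, 3 ebony/long, 1 ebony/short
gray/long: 9 out of 16 → fraction 9/16
Expected count = 9/16 × 2272 = 1278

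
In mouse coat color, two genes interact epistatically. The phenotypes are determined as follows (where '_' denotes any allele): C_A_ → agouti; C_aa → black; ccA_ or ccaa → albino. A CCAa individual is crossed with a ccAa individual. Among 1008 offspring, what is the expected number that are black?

Cross: CCAa × ccAa — consider each gene separately:
C gene: CC × cc → 4 Cc → 4 C_ (out of 4)
A gene: Aa × Aa → 1 AA, 2 Aa, 1 aa → 3 A_ : 1 aa (out of 4)
Genotype classes (out of 4 × 4 = 16): C_A_ = 4×3 = 12; C_aa = 4×1 = 4
Apply the phenotype rules: C_A_ (12) → agouti; C_aa (4) → black
Phenotype counts (out of 16): 12 agouti, 4 black
black: 4 out of 16 → fraction 1/4
Expected count = 1/4 × 1008 = 252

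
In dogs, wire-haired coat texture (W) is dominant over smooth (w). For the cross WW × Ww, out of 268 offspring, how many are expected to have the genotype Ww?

Punnett square for WW × Ww:
Offspring genotypes: 2 WW, 2 Ww
Total offspring: 4
Count with target: 2
Probability: 2/4 = 1/2
Expected count = 1/2 × 268 = 134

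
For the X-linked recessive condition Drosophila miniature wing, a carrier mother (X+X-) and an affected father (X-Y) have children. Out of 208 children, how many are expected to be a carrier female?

Cross: X+X- × X-Y
Offspring: 1 X+X-, 1 X+Y, 1 X-X-, 1 X-Y
Probability of a carrier female: 1/4
Expected count = 1/4 × 208 = 52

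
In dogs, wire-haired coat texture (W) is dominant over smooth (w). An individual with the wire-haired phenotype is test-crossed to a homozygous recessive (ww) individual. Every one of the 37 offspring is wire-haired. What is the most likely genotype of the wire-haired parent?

Test cross: ? × ww
All offspring are wire-haired.
If the unknown parent were heterozygous (Ww), about half of 37 offspring would be smooth; none are. The unknown parent is most likely homozygous dominant (WW).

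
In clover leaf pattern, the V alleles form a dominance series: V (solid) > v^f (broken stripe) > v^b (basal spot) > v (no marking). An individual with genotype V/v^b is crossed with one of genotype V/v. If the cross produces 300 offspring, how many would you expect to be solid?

Cross: V/v^b × V/v
Allele dominance: V > v^f > v^b > v
Offspring genotypes: 1 V/V, 1 V/v, 1 V/v^b, 1 v^b/v
Phenotype counts: 3 solid, 1 basal spot
solid: 3 out of 4 → fraction 3/4
Expected count = 3/4 × 300 = 225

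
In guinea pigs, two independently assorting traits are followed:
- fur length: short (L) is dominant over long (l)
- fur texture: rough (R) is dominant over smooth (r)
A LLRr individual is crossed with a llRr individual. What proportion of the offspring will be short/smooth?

Dihybrid cross LLRr × llRr — consider each gene separately:
fur length: LL × ll → 4 Ll → 4 L_ (out of 4)
fur texture: Rr × Rr → 1 RR, 2 Rr, 1 rr → 3 R_ : 1 rr (out of 4)
Combine (counts out of 4 × 4 = 16): short/rough (L_R_) = 4×3 = 12; short/smooth (L_rr) = 4×1 = 4
Phenotype counts (out of 16): 12 short/rough, 4 short/smooth
short/smooth: 4 out of 16
Probability: 4/16 = 1/4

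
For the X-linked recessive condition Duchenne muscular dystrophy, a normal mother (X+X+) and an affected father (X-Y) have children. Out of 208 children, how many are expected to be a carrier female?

Cross: X+X+ × X-Y
Offspring: 2 X+X-, 2 X+Y
Probability of a carrier female: 2/4 = 1/2
Expected count = 1/2 × 208 = 104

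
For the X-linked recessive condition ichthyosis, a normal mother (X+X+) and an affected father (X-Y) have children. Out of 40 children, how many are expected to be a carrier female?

Cross: X+X+ × X-Y
Offspring: 2 X+X-, 2 X+Y
Probability of a carrier female: 2/4 = 1/2
Expected count = 1/2 × 40 = 20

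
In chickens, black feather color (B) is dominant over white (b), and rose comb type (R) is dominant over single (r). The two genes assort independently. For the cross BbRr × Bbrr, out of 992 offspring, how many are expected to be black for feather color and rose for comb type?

Dihybrid cross BbRr × Bbrr — consider each gene separately:
feather color: Bb × Bb → 1 BB, 2 Bb, 1 bb → 3 B_ : 1 bb (out of 4)
comb type: Rr × rr → 2 Rr, 2 rr → 2 R_ : 2 rr (out of 4)
Looking for: black (B_) and rose (R_)
P(black) = 3/4, P(rose) = 2/4
P(both) = 3/4 × 2/4 = 6/16 = 3/8
Expected count = 3/8 × 992 = 372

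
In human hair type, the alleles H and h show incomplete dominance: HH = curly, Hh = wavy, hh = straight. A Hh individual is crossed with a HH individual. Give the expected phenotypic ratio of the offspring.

Punnett square for Hh × HH:
Offspring genotypes: 2 HH, 2 Hh
Phenotype counts: 2 curly, 2 wavy
Ratio: 1 curly : 1 wavy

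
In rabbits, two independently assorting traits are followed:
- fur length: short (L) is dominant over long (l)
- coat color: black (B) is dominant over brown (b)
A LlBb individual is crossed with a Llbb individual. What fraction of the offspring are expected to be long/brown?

Dihybrid cross LlBb × Llbb — consider each gene separately:
fur length: Ll × Ll → 1 LL, 2 Ll, 1 ll → 3 L_ : 1 ll (out of 4)
coat color: Bb × bb → 2 Bb, 2 bb → 2 B_ : 2 bb (out of 4)
Combine (counts out of 4 × 4 = 16): short/black (L_B_) = 3×2 = 6; short/brown (L_bb) = 3×2 = 6; long/black (llB_) = 1×2 = 2; long/brown (llbb) = 1×2 = 2
Phenotype counts (out of 16): 6 short/black, 6 short/brown, 2 long/black, 2 long/brown
long/brown: 2 out of 16
Probability: 2/16 = 1/8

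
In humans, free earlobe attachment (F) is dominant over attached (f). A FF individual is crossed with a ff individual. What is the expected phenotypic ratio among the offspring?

Punnett square for FF × ff:
Offspring genotypes: 4 Ff
free: 4, attached: 0
Ratio: all free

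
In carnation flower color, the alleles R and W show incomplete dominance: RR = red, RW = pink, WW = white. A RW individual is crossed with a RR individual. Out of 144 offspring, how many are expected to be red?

Punnett square for RW × RR:
Offspring genotypes: 2 RR, 2 RW
Phenotype counts: 2 red, 2 pink
red: 2 out of 4 → fraction 1/2
Expected count = 1/2 × 144 = 72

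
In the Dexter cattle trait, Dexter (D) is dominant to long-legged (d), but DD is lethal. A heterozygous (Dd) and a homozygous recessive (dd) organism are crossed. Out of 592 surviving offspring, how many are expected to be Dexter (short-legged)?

Cross: Dd × dd
Punnett square offspring (before lethality): 2 Dd, 2 dd
No DD offspring are produced in this cross.
Dexter (short-legged): 2 out of 4 → fraction 1/2
Expected count = 1/2 × 592 = 296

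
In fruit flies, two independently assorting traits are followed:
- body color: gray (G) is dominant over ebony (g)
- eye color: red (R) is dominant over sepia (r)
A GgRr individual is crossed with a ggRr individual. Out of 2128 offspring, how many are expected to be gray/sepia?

Dihybrid cross GgRr × ggRr — consider each gene separately:
body color: Gg × gg → 2 Gg, 2 gg → 2 G_ : 2 gg (out of 4)
eye color: Rr × Rr → 1 RR, 2 Rr, 1 rr → 3 R_ : 1 rr (out of 4)
Combine (counts out of 4 × 4 = 16): gray/red (G_R_) = 2×3 = 6; gray/sepia (G_rr) = 2×1 = 2; ebony/red (ggR_) = 2×3 = 6; ebony/sepia (ggrr) = 2×1 = 2
Phenotype counts (out of 16): 6 gray/red, 2 gray/sepia, 6 ebony/red, 2 ebony/sepia
gray/sepia: 2 out of 16 → fraction 1/8
Expected count = 1/8 × 2128 = 266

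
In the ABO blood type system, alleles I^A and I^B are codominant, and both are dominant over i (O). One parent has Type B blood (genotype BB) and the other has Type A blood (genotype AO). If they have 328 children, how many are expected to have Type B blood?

Cross: BB × AO
Possible offspring genotypes: 2 AB, 2 BO
Blood type counts: 2 Type AB, 2 Type B
Probability of Type B: 2/4 = 1/2
Expected count = 1/2 × 328 = 164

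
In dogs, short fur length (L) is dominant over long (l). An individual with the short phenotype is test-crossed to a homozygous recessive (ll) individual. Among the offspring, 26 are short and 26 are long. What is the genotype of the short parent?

Test cross: ? × ll
Offspring: 26 short, 26 long — approximately 1:1.
A 1:1 ratio in a test cross indicates the unknown parent is heterozygous (Ll).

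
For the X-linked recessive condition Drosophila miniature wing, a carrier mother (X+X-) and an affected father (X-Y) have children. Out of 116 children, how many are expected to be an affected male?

Cross: X+X- × X-Y
Offspring: 1 X+X-, 1 X+Y, 1 X-X-, 1 X-Y
Probability of an affected male: 1/4
Expected count = 1/4 × 116 = 29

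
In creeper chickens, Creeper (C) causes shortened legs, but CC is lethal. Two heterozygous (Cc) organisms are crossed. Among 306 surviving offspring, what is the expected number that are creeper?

Cross: Cc × Cc
Punnett square offspring (before lethality): 1 CC, 2 Cc, 1 cc
The CC genotype is lethal (embryos die); surviving offspring: 2 Cc, 1 cc
creeper: 2 out of 3 → fraction 2/3
Expected count = 2/3 × 306 = 204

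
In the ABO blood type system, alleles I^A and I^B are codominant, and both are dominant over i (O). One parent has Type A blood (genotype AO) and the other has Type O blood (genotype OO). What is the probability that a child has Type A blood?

Cross: AO × OO
Possible offspring genotypes: 2 AO, 2 OO
Blood type counts: 2 Type A, 2 Type O
Probability of Type A: 2/4 = 1/2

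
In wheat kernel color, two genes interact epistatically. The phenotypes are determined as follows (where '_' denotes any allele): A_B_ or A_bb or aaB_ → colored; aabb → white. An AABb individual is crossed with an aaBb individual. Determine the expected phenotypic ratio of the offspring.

Cross: AABb × aaBb — consider each gene separately:
A gene: AA × aa → 4 Aa → 4 A_ (out of 4)
B gene: Bb × Bb → 1 BB, 2 Bb, 1 bb → 3 B_ : 1 bb (out of 4)
Genotype classes (out of 4 × 4 = 16): A_B_ = 4×3 = 12; A_bb = 4×1 = 4
Apply the phenotype rules: A_B_ (12) + A_bb (4) → colored
Phenotype counts (out of 16): 16 colored
Ratio: all colored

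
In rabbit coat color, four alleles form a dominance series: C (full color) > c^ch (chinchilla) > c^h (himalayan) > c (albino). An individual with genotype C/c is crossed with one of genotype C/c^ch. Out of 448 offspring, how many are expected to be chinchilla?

Cross: C/c × C/c^ch
Allele dominance: C > c^ch > c^h > c
Offspring genotypes: 1 C/C, 1 C/c^ch, 1 C/c, 1 c^ch/c
Phenotype counts: 3 full color, 1 chinchilla
chinchilla: 1 out of 4 → fraction 1/4
Expected count = 1/4 × 448 = 112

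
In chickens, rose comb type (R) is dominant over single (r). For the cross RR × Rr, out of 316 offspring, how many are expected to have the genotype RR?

Punnett square for RR × Rr:
Offspring genotypes: 2 RR, 2 Rr
Total offspring: 4
Count with target: 2
Probability: 2/4 = 1/2
Expected count = 1/2 × 316 = 158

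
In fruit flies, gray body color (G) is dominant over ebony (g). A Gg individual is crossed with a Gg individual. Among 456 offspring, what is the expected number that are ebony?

Punnett square for Gg × Gg:
Offspring genotypes: 1 GG, 2 Gg, 1 gg
gray: 3, ebony: 1
ebony: 1 out of 4 → fraction 1/4
Expected count = 1/4 × 456 = 114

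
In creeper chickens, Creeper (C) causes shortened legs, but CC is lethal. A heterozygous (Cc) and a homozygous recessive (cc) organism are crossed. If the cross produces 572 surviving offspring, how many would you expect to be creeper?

Cross: Cc × cc
Punnett square offspring (before lethality): 2 Cc, 2 cc
No CC offspring are produced in this cross.
creeper: 2 out of 4 → fraction 1/2
Expected count = 1/2 × 572 = 286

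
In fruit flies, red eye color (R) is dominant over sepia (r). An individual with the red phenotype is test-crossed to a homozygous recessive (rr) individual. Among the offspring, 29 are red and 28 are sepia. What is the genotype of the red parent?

Test cross: ? × rr
Offspring: 29 red, 28 sepia — approximately 1:1.
A 1:1 ratio in a test cross indicates the unknown parent is heterozygous (Rr).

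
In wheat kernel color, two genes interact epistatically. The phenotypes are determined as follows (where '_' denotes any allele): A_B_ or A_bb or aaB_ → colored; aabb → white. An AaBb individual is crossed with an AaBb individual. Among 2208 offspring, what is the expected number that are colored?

Cross: AaBb × AaBb — consider each gene separately:
A gene: Aa × Aa → 1 AA, 2 Aa, 1 aa → 3 A_ : 1 aa (out of 4)
B gene: Bb × Bb → 1 BB, 2 Bb, 1 bb → 3 B_ : 1 bb (out of 4)
Genotype classes (out of 4 × 4 = 16): A_B_ = 3×3 = 9; A_bb = 3×1 = 3; aaB_ = 1×3 = 3; aabb = 1×1 = 1
Apply the phenotype rules: A_B_ (9) + A_bb (3) + aaB_ (3) → colored; aabb (1) → white
Phenotype counts (out of 16): 15 colored, 1 white
colored: 15 out of 16 → fraction 15/16
Expected count = 15/16 × 2208 = 2070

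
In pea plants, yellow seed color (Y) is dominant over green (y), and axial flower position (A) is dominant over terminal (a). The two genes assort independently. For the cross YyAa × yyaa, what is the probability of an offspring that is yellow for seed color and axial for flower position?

Dihybrid cross YyAa × yyaa — consider each gene separately:
seed color: Yy × yy → 2 Yy, 2 yy → 2 Y_ : 2 yy (out of 4)
flower position: Aa × aa → 2 Aa, 2 aa → 2 A_ : 2 aa (out of 4)
Looking for: yellow (Y_) and axial (A_)
P(yellow) = 2/4, P(axial) = 2/4
P(both) = 2/4 × 2/4 = 4/16 = 1/4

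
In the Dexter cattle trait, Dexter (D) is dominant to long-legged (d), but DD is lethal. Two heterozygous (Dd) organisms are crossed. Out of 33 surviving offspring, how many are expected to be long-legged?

Cross: Dd × Dd
Punnett square offspring (before lethality): 1 DD, 2 Dd, 1 dd
The DD genotype is lethal (embryos die); surviving offspring: 2 Dd, 1 dd
long-legged: 1 out of 3 → fraction 1/3
Expected count = 1/3 × 33 = 11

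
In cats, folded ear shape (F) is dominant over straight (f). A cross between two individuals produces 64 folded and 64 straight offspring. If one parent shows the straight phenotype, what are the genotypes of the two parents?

Observed offspring: 64 folded, 64 straight
The observed ratio simplifies to 1:1. One parent shows straight, so its genotype must be ff. A 1:1 offspring split requires the other parent to be heterozygous (Ff).
Parent genotypes: ff × Ff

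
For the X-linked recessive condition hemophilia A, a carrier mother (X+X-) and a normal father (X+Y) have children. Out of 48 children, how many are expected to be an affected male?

Cross: X+X- × X+Y
Offspring: 1 X+X+, 1 X+Y, 1 X+X-, 1 X-Y
Probability of an affected male: 1/4
Expected count = 1/4 × 48 = 12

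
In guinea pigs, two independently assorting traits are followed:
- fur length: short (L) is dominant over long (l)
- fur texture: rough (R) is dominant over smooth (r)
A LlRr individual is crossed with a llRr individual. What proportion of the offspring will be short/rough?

Dihybrid cross LlRr × llRr — consider each gene separately:
fur length: Ll × ll → 2 Ll, 2 ll → 2 L_ : 2 ll (out of 4)
fur texture: Rr × Rr → 1 RR, 2 Rr, 1 rr → 3 R_ : 1 rr (out of 4)
Combine (counts out of 4 × 4 = 16): short/rough (L_R_) = 2×3 = 6; short/smooth (L_rr) = 2×1 = 2; long/rough (llR_) = 2×3 = 6; long/smooth (llrr) = 2×1 = 2
Phenotype counts (out of 16): 6 short/rough, 2 short/smooth, 6 long/rough, 2 long/smooth
short/rough: 6 out of 16
Probability: 6/16 = 3/8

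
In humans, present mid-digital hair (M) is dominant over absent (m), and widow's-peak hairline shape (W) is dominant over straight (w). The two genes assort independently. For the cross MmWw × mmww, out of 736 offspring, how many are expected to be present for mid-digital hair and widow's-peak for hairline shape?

Dihybrid cross MmWw × mmww — consider each gene separately:
mid-digital hair: Mm × mm → 2 Mm, 2 mm → 2 M_ : 2 mm (out of 4)
hairline shape: Ww × ww → 2 Ww, 2 ww → 2 W_ : 2 ww (out of 4)
Looking for: present (M_) and widow's-peak (W_)
P(present) = 2/4, P(widow's-peak) = 2/4
P(both) = 2/4 × 2/4 = 4/16 = 1/4
Expected count = 1/4 × 736 = 184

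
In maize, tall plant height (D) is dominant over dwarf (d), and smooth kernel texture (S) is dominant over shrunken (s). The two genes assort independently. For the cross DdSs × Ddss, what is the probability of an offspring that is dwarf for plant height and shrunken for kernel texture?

Dihybrid cross DdSs × Ddss — consider each gene separately:
plant height: Dd × Dd → 1 DD, 2 Dd, 1 dd → 3 D_ : 1 dd (out of 4)
kernel texture: Ss × ss → 2 Ss, 2 ss → 2 S_ : 2 ss (out of 4)
Looking for: dwarf (dd) and shrunken (ss)
P(dwarf) = 1/4, P(shrunken) = 2/4
P(both) = 1/4 × 2/4 = 2/16 = 1/8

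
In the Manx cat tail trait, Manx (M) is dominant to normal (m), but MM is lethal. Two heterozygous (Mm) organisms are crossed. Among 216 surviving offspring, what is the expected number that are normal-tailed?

Cross: Mm × Mm
Punnett square offspring (before lethality): 1 MM, 2 Mm, 1 mm
The MM genotype is lethal (embryos die); surviving offspring: 2 Mm, 1 mm
normal-tailed: 1 out of 3 → fraction 1/3
Expected count = 1/3 × 216 = 72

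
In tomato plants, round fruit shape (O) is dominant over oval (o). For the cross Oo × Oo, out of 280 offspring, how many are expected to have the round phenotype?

Punnett square for Oo × Oo:
Offspring genotypes: 1 OO, 2 Oo, 1 oo
Total offspring: 4
Count with target: 3
Probability: 3/4
Expected count = 3/4 × 280 = 210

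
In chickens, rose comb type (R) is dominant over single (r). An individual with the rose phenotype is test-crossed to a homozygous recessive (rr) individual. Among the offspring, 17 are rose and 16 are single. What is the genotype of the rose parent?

Test cross: ? × rr
Offspring: 17 rose, 16 single — approximately 1:1.
A 1:1 ratio in a test cross indicates the unknown parent is heterozygous (Rr).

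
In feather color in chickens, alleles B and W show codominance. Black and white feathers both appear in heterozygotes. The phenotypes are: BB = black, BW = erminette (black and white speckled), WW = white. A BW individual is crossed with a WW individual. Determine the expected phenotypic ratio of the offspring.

Punnett square for BW × WW:
Offspring genotypes: 2 BW, 2 WW
Phenotype counts: 2 erminette (black and white speckled), 2 white
Ratio: 1 erminette (black and white speckled) : 1 white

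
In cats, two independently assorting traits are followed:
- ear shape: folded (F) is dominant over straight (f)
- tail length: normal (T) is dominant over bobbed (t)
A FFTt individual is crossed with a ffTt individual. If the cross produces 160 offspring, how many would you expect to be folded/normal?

Dihybrid cross FFTt × ffTt — consider each gene separately:
ear shape: FF × ff → 4 Ff → 4 F_ (out of 4)
tail length: Tt × Tt → 1 TT, 2 Tt, 1 tt → 3 T_ : 1 tt (out of 4)
Combine (counts out of 4 × 4 = 16): folded/normal (F_T_) = 4×3 = 12; folded/bobbed (F_tt) = 4×1 = 4
Phenotype counts (out of 16): 12 folded/normal, 4 folded/bobbed
folded/normal: 12 out of 16 → fraction 3/4
Expected count = 3/4 × 160 = 120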